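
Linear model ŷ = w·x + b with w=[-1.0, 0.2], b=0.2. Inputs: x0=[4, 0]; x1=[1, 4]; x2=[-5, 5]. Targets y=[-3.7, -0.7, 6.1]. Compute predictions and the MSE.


ŷ0 = (-1.0)·(4) + (0.2)·(0) + 0.2 = -3.8
ŷ1 = (-1.0)·(1) + (0.2)·(4) + 0.2 = 0.0
ŷ2 = (-1.0)·(-5) + (0.2)·(5) + 0.2 = 6.2
errors² = [0.01, 0.49, 0.01]
MSE = 0.5100/3 = 0.17

0.17


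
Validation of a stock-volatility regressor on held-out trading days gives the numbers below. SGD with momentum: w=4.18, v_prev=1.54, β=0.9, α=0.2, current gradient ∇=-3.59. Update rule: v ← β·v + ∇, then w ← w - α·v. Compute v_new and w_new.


v_new = 0.9·1.54 - 3.59 = 1.386 - 3.59 = -2.204
w_new = 4.18 - 0.2·-2.204 = 4.18 + 0.4408 = 4.6208

v_new=-2.204, w_new=4.6208


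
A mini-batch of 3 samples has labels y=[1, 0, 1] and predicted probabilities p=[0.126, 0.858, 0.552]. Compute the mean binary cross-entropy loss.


L[0] = -ln(0.126) = 2.0715
L[1] = -ln(1-0.858) = -ln(0.142) = 1.9519
L[2] = -ln(0.552) = 0.5942
mean = (2.0715 + 1.9519 + 0.5942)/3 = 1.5392

1.5392


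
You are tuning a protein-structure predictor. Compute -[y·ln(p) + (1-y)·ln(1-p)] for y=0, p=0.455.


BCE = -[y·ln(p) + (1-y)·ln(1-p)]
= -0 - 1·ln(1-0.455)
= -ln(0.545) = 0.607

0.607


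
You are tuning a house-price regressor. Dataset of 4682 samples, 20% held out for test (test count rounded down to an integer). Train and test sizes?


Test = ⌊4682·20/100⌋ = 936
Train = 4682 - 936 = 3746

Train: 3746, Test: 936


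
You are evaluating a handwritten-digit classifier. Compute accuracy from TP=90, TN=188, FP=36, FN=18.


Accuracy = (TP+TN)/(TP+TN+FP+FN)
= (90+188)/(332)
= 278/332 = 83.73%

83.73%


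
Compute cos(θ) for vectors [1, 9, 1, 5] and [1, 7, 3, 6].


A·B = 1·1 + 9·7 + 1·3 + 5·6 = 97
‖A‖ = √108 = 10.3923, ‖B‖ = √95 = 9.7468
cos = 97/(√108·√95) = 97/√10260 = 0.9576

0.9576


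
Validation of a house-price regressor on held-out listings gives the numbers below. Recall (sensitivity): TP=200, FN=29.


Recall = TP/(TP+FN)
= 200/(200+29)
= 200/229 = 87.34%

87.34%


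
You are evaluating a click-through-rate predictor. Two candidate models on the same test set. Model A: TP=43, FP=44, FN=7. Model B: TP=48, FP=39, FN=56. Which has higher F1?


Model A: P=43/87=0.4943, R=43/50=0.86, F1=2PR/(P+R)=2TP/(2TP+FP+FN)=86/137=0.6277
Model B: P=48/87=0.5517, R=48/104=0.4615, F1=2PR/(P+R)=2TP/(2TP+FP+FN)=96/191=0.5026
0.6277 > 0.5026 → Model A

Model A


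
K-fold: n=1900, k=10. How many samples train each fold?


Fold size = 1900/10 = 190
Training per fold = 1900 - 190 = 1710

1710


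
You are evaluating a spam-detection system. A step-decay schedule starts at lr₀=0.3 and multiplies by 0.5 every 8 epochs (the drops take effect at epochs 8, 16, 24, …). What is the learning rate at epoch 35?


n_drops = ⌊35/8⌋ = 4
lr = 0.3·0.5^4 = 0.3·0.0625 = 0.01875

0.01875


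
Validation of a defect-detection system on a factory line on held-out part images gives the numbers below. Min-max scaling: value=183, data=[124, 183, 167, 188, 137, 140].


min=124, max=188
(183-124)/(188-124) = 59/64 = 0.9219

0.9219


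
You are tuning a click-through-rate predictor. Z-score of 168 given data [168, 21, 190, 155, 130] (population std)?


μ = 132.8, σ = 59.1791
z = (168 - 132.8)/59.1791 = 0.5948

0.5948


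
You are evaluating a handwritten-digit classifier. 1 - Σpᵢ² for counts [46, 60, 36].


Probabilities: [46/142, 60/142, 36/142] ≈ [0.3239, 0.4225, 0.2535]
Σpᵢ² = (2116 + 3600 + 1296)/142² = 7012/20164
Gini = 1 - Σpᵢ² = 1 - 7012/20164 = 0.6523

0.6523


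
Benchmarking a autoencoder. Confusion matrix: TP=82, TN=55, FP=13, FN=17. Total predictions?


Total = TP + TN + FP + FN
= 82 + 55 + 13 + 17
= 167
(Predicted positive: 95, predicted negative: 72)

167


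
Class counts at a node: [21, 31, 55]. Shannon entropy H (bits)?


Probabilities: [21/107, 31/107, 55/107] ≈ [0.1963, 0.2897, 0.514]
H = -((21/107)·log₂(21/107) + (31/107)·log₂(31/107) + (55/107)·log₂(55/107))
  = 1.4724 bits

1.4724 bits


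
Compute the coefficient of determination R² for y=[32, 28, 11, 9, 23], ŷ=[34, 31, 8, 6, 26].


ȳ = 20.6
SS_res = Σ(y-ŷ)² = 40
SS_tot = Σ(y-ȳ)² = 417.2
R² = 1 - SS_res/SS_tot = 1 - 0.0959 = 0.9041

0.9041


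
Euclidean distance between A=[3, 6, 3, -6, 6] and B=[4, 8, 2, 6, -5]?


d = √((3-4)² + (6-8)² + (3-2)² + (-6-6)² + (6+ 5)²)
  = √(1 + 4 + 1 + 144 + 121)
  = √271 = 16.4621

16.4621


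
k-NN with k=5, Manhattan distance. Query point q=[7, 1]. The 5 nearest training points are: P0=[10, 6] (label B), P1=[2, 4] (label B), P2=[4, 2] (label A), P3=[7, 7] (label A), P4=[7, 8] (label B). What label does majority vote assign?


d(q,P0) = 8  (label B)
d(q,P1) = 8  (label B)
d(q,P2) = 4  (label A)
d(q,P3) = 6  (label A)
d(q,P4) = 7  (label B)
Votes: A=2, B=3
Majority → B

B


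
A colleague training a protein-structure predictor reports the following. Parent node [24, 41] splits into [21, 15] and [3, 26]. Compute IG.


Parent = [24, 41], H_parent = 0.9501
H_left = 0.9799 (n=36), H_right = 0.4798 (n=29)
H_children = (36/65)·0.9799 + (29/65)·0.4798 = 0.7568
IG = 0.9501 - 0.7568 = 0.1933

0.1933


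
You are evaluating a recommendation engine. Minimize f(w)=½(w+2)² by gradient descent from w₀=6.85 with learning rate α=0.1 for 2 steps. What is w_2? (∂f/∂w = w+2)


step 1: grad = 6.85+2 = 8.85; w = 6.85 - 0.1·(8.85) = 5.965
step 2: grad = 5.965+2 = 7.965; w = 5.965 - 0.1·(7.965) = 5.1685

5.1685


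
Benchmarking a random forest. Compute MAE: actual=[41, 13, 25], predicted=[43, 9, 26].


Absolute errors: |41-43|=2, |13-9|=4, |25-26|=1
Sum = 7
MAE = 7/3 = 7/3

7/3


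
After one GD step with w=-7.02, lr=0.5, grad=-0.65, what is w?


w_new = w - α·∇
= -7.02 - 0.5·-0.65
= -7.02 + 0.325
= -6.695

-6.695


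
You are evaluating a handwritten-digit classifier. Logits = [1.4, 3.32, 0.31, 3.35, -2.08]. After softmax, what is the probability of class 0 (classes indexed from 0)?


Exponentials: e^1.4=4.0552, e^3.32=27.6604, e^0.31=1.3634, e^3.35=28.5027, e^-2.08=0.1249
Sum = 61.7066
Softmax = [0.0657, 0.4483, 0.0221, 0.4619, 0.002]
p[0] = 4.0552/61.7066 = 0.0657

0.0657


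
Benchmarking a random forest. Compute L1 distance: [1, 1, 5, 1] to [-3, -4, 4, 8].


d = |1+ 3| + |1+ 4| + |5-4| + |1-8|
  = 4 + 5 + 1 + 7
  = 17

17


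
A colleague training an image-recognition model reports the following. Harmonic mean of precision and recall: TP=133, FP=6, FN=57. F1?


Precision = 133/139 = 0.9568
Recall = 133/190 = 0.7
F1 = 2·P·R/(P+R) = 2·TP/(2·TP+FP+FN) = 266/(266+6+57) = 266/329 = 0.8085

0.8085


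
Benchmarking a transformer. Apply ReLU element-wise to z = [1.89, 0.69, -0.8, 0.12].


ReLU(1.89) = max(0, 1.89) = 1.89
ReLU(0.69) = max(0, 0.69) = 0.69
ReLU(-0.8) = max(0, -0.8) = 0.0
ReLU(0.12) = max(0, 0.12) = 0.12
result = [1.89, 0.69, 0.0, 0.12]

[1.89, 0.69, 0.0, 0.12]


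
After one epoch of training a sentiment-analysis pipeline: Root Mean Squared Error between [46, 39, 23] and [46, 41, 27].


MSE = 20/3 = 6.6667
RMSE = √(20/3) = 2.582

2.582


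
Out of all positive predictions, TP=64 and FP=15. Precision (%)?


Precision = TP/(TP+FP)
= 64/(64+15)
= 64/79 = 81.01%

81.01%


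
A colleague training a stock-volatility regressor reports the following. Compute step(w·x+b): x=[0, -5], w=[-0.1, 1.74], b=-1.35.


z = (0)·(-0.1) + (-5)·(1.74) - 1.35
  = -10.05
step(z) = 0 (z<0)

0


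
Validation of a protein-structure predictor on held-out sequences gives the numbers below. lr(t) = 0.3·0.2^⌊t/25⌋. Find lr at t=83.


n_drops = ⌊83/25⌋ = 3
lr = 0.3·0.2^3 = 0.3·0.008 = 0.0024

0.0024


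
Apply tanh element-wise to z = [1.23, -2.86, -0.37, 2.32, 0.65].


tanh(1.23) = 0.8426
tanh(-2.86) = -0.9935
tanh(-0.37) = -0.354
tanh(2.32) = 0.9809
tanh(0.65) = 0.5717
result = [0.8426, -0.9935, -0.354, 0.9809, 0.5717]

[0.8426, -0.9935, -0.354, 0.9809, 0.5717]


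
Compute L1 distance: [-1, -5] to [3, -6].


d = |-1-3| + |-5+ 6|
  = 4 + 1
  = 5

5


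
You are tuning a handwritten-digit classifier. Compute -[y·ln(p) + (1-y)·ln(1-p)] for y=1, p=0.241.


BCE = -[y·ln(p) + (1-y)·ln(1-p)]
= -1·ln(0.241) - 0
= -ln(0.241) = 1.423

1.423


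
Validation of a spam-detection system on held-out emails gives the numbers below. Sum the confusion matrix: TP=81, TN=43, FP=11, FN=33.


Total = TP + TN + FP + FN
= 81 + 43 + 11 + 33
= 168
(Predicted positive: 92, predicted negative: 76)

168


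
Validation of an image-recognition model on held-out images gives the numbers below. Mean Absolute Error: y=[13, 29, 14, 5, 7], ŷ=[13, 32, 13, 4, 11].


Absolute errors: |13-13|=0, |29-32|=3, |14-13|=1, |5-4|=1, |7-11|=4
Sum = 9
MAE = 9/5 = 9/5

9/5


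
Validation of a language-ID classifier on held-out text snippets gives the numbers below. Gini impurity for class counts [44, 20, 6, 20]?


Probabilities: [44/90, 20/90, 6/90, 20/90] ≈ [0.4889, 0.2222, 0.0667, 0.2222]
Σpᵢ² = (1936 + 400 + 36 + 400)/90² = 2772/8100
Gini = 1 - Σpᵢ² = 1 - 2772/8100 = 0.6578

0.6578


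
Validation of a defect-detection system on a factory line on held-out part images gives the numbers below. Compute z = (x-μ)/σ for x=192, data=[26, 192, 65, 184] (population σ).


μ = 116.75, σ = 72.627
z = (192 - 116.75)/72.627 = 1.0361

1.0361


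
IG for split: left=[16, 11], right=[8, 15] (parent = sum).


Parent = [24, 26], H_parent = 0.9988
H_left = 0.9751 (n=27), H_right = 0.9321 (n=23)
H_children = (27/50)·0.9751 + (23/50)·0.9321 = 0.9553
IG = 0.9988 - 0.9553 = 0.0435

0.0435


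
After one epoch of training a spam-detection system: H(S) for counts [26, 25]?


Probabilities: [26/51, 25/51] ≈ [0.5098, 0.4902]
H = -((26/51)·log₂(26/51) + (25/51)·log₂(25/51))
  = 0.9997 bits

0.9997 bits


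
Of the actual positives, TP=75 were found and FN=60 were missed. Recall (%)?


Recall = TP/(TP+FN)
= 75/(75+60)
= 75/135 = 55.56%

55.56%


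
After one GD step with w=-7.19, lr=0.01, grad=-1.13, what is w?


w_new = w - α·∇
= -7.19 - 0.01·-1.13
= -7.19 + 0.0113
= -7.1787

-7.1787


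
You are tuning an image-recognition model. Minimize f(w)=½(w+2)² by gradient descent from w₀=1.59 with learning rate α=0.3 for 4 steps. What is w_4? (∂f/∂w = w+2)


step 1: grad = 1.59+2 = 3.59; w = 1.59 - 0.3·(3.59) = 0.513
step 2: grad = 0.513+2 = 2.513; w = 0.513 - 0.3·(2.513) = -0.2409
step 3: grad = -0.2409+2 = 1.7591; w = -0.2409 - 0.3·(1.7591) = -0.76863
step 4: grad = -0.76863+2 = 1.23137; w = -0.76863 - 0.3·(1.23137) = -1.138041

-1.138041


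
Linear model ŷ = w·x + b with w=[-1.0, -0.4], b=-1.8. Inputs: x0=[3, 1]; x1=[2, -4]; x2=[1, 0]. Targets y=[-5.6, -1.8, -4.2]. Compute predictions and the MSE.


ŷ0 = (-1.0)·(3) + (-0.4)·(1) - 1.8 = -5.2
ŷ1 = (-1.0)·(2) + (-0.4)·(-4) - 1.8 = -2.2
ŷ2 = (-1.0)·(1) + (-0.4)·(0) - 1.8 = -2.8
errors² = [0.16, 0.16, 1.96]
MSE = 2.2800/3 = 0.76

0.76


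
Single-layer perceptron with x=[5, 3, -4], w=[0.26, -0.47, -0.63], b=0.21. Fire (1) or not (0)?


z = (5)·(0.26) + (3)·(-0.47) + (-4)·(-0.63) + 0.21
  = 2.62
step(z) = 1 (z≥0)

1


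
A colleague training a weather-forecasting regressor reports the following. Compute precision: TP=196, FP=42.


Precision = TP/(TP+FP)
= 196/(196+42)
= 196/238 = 82.35%

82.35%


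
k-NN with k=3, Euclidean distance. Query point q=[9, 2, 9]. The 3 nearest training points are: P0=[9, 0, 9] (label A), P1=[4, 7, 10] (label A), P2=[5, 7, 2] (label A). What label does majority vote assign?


d(q,P0) = 2.0  (label A)
d(q,P1) = 7.1414  (label A)
d(q,P2) = 9.4868  (label A)
Votes: A=3, B=0
Majority → A

A


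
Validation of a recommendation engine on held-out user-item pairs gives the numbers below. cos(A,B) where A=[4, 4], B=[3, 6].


A·B = 4·3 + 4·6 = 36
‖A‖ = √32 = 5.6569, ‖B‖ = √45 = 6.7082
cos = 36/(√32·√45) = 36/√1440 = 0.9487

0.9487


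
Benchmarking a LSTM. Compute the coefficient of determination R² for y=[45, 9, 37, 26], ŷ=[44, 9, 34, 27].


ȳ = 29.25
SS_res = Σ(y-ŷ)² = 11
SS_tot = Σ(y-ȳ)² = 728.75
R² = 1 - SS_res/SS_tot = 1 - 0.0151 = 0.9849

0.9849


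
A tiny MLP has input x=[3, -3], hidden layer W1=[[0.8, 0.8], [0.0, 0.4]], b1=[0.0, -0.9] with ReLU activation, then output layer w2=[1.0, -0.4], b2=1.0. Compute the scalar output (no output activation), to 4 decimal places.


z1[0] = (0.8)·(3) + (0.8)·(-3) + 0.0 = 0.0
z1[1] = (0.0)·(3) + (0.4)·(-3) - 0.9 = -2.1
h = ReLU(z1) = [0.0, 0.0]
output = (1.0)·(0.0) + (-0.4)·(0.0) + 1.0 = 1.0

1.0


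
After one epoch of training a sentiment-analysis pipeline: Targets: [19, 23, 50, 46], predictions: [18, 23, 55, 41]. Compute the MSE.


Squared errors: (19-18)²=1, (23-23)²=0, (50-55)²=25, (46-41)²=25
Sum = 51
MSE = 51/4 = 51/4

51/4


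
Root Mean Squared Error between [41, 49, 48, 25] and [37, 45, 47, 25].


MSE = 33/4 = 8.25
RMSE = √(33/4) = 2.8723

2.8723


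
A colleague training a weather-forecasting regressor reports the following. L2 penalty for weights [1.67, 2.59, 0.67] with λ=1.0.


‖w‖₂² = (1.67)² + (2.59)² + (0.67)²
     = 2.7889 + 6.7081 + 0.4489
     = 9.9459
λ·‖w‖₂² = 1.0·9.9459 = 9.9459

9.9459


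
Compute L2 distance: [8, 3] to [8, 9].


d = √((8-8)² + (3-9)²)
  = √(0 + 36)
  = √36 = 6.0

6.0


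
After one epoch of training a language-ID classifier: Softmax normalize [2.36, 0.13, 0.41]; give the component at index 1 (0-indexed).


Exponentials: e^2.36=10.591, e^0.13=1.1388, e^0.41=1.5068
Sum = 13.2366
Softmax = [0.8001, 0.086, 0.1138]
p[1] = 1.1388/13.2366 = 0.086

0.086


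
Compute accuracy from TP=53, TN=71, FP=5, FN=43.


Accuracy = (TP+TN)/(TP+TN+FP+FN)
= (53+71)/(172)
= 124/172 = 72.09%

72.09%


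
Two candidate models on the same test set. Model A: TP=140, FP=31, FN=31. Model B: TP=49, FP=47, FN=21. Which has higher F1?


Model A: P=140/171=0.8187, R=140/171=0.8187, F1=2PR/(P+R)=2TP/(2TP+FP+FN)=280/342=0.8187
Model B: P=49/96=0.5104, R=49/70=0.7, F1=2PR/(P+R)=2TP/(2TP+FP+FN)=98/166=0.5904
0.8187 > 0.5904 → Model A

Model A


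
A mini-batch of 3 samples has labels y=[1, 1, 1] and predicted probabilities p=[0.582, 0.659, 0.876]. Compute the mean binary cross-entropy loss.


L[0] = -ln(0.582) = 0.5413
L[1] = -ln(0.659) = 0.417
L[2] = -ln(0.876) = 0.1324
mean = (0.5413 + 0.417 + 0.1324)/3 = 0.3636

0.3636


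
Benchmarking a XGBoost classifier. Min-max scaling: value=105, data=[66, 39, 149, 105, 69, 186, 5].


min=5, max=186
(105-5)/(186-5) = 100/181 = 0.5525

0.5525


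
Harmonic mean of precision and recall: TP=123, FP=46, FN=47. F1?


Precision = 123/169 = 0.7278
Recall = 123/170 = 0.7235
F1 = 2·P·R/(P+R) = 2·TP/(2·TP+FP+FN) = 246/(246+46+47) = 246/339 = 0.7257

0.7257


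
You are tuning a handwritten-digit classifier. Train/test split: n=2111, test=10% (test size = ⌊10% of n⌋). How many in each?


Test = ⌊2111·10/100⌋ = 211
Train = 2111 - 211 = 1900

Train: 1900, Test: 211


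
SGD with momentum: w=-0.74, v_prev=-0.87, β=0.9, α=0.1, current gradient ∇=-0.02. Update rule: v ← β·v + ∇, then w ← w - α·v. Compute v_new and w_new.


v_new = 0.9·-0.87 - 0.02 = -0.783 - 0.02 = -0.803
w_new = -0.74 - 0.1·-0.803 = -0.74 + 0.0803 = -0.6597

v_new=-0.803, w_new=-0.6597


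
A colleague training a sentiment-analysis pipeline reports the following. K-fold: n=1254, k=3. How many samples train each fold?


Fold size = 1254/3 = 418
Training per fold = 1254 - 418 = 836

836


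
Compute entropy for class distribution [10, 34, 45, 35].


Probabilities: [10/124, 34/124, 45/124, 35/124] ≈ [0.0806, 0.2742, 0.3629, 0.2823]
H = -((10/124)·log₂(10/124) + (34/124)·log₂(34/124) + (45/124)·log₂(45/124) + (35/124)·log₂(35/124))
  = 1.8506 bits

1.8506 bits


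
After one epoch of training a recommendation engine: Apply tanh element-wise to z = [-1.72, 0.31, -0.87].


tanh(-1.72) = -0.9379
tanh(0.31) = 0.3004
tanh(-0.87) = -0.7014
result = [-0.9379, 0.3004, -0.7014]

[-0.9379, 0.3004, -0.7014]


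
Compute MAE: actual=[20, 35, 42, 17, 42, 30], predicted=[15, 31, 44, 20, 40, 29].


Absolute errors: |20-15|=5, |35-31|=4, |42-44|=2, |17-20|=3, |42-40|=2, |30-29|=1
Sum = 17
MAE = 17/6 = 17/6

17/6


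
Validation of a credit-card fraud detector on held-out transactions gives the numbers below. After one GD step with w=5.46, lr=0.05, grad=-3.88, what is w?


w_new = w - α·∇
= 5.46 - 0.05·-3.88
= 5.46 + 0.194
= 5.654

5.654


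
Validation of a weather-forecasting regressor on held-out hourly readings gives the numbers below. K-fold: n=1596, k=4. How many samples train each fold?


Fold size = 1596/4 = 399
Training per fold = 1596 - 399 = 1197

1197


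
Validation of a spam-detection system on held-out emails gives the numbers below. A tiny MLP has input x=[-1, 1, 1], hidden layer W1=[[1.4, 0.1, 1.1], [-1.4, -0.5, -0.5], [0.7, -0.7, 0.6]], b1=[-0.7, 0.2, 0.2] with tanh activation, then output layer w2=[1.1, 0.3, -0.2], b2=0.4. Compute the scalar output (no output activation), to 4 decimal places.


z1[0] = (1.4)·(-1) + (0.1)·(1) + (1.1)·(1) - 0.7 = -0.9
z1[1] = (-1.4)·(-1) + (-0.5)·(1) + (-0.5)·(1) + 0.2 = 0.6
z1[2] = (0.7)·(-1) + (-0.7)·(1) + (0.6)·(1) + 0.2 = -0.6
h = tanh(z1) = [-0.7163, 0.537, -0.537]
output = (1.1)·(-0.7163) + (0.3)·(0.537) + (-0.2)·(-0.537) + 0.4 = -0.1194

-0.1194


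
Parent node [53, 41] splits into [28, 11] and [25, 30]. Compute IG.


Parent = [53, 41], H_parent = 0.9882
H_left = 0.8582 (n=39), H_right = 0.994 (n=55)
H_children = (39/94)·0.8582 + (55/94)·0.994 = 0.9377
IG = 0.9882 - 0.9377 = 0.0505

0.0505


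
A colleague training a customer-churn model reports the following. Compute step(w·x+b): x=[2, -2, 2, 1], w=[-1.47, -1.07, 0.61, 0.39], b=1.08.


z = (2)·(-1.47) + (-2)·(-1.07) + (2)·(0.61) + (1)·(0.39) + 1.08
  = 1.89
step(z) = 1 (z≥0)

1


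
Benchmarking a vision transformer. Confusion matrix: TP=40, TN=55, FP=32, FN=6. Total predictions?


Total = TP + TN + FP + FN
= 40 + 55 + 32 + 6
= 133
(Predicted positive: 72, predicted negative: 61)

133


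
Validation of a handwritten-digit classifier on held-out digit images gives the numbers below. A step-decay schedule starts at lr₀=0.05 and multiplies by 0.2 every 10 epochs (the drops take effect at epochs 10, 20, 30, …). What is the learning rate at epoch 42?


n_drops = ⌊42/10⌋ = 4
lr = 0.05·0.2^4 = 0.05·0.0016 = 0.00008

0.00008


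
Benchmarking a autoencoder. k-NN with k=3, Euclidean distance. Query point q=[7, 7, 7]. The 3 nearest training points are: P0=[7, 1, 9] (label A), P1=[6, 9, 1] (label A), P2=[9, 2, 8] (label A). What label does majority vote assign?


d(q,P0) = 6.3246  (label A)
d(q,P1) = 6.4031  (label A)
d(q,P2) = 5.4772  (label A)
Votes: A=3, B=0
Majority → A

A


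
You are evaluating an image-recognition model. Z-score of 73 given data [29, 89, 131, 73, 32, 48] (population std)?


μ = 67, σ = 35.6978
z = (73 - 67)/35.6978 = 0.1681

0.1681


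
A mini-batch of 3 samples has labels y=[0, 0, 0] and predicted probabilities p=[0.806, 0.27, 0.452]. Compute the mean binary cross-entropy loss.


L[0] = -ln(1-0.806) = -ln(0.194) = 1.6399
L[1] = -ln(1-0.27) = -ln(0.73) = 0.3147
L[2] = -ln(1-0.452) = -ln(0.548) = 0.6015
mean = (1.6399 + 0.3147 + 0.6015)/3 = 0.852

0.852


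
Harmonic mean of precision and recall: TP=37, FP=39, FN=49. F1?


Precision = 37/76 = 0.4868
Recall = 37/86 = 0.4302
F1 = 2·P·R/(P+R) = 2·TP/(2·TP+FP+FN) = 74/(74+39+49) = 74/162 = 0.4568

0.4568


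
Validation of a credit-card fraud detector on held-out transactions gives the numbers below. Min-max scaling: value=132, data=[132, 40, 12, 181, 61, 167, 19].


min=12, max=181
(132-12)/(181-12) = 120/169 = 0.7101

0.7101


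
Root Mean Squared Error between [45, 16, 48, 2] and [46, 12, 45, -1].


MSE = 35/4 = 8.75
RMSE = √(35/4) = 2.958

2.958


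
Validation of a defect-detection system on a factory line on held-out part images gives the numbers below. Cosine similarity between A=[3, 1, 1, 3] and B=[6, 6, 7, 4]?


A·B = 3·6 + 1·6 + 1·7 + 3·4 = 43
‖A‖ = √20 = 4.4721, ‖B‖ = √137 = 11.7047
cos = 43/(√20·√137) = 43/√2740 = 0.8215

0.8215


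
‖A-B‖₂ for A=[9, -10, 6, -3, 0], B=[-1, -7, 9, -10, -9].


d = √((9+ 1)² + (-10+ 7)² + (6-9)² + (-3+ 10)² + (0+ 9)²)
  = √(100 + 9 + 9 + 49 + 81)
  = √248 = 15.748

15.748


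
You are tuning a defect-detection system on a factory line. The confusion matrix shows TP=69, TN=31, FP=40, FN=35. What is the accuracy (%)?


Accuracy = (TP+TN)/(TP+TN+FP+FN)
= (69+31)/(175)
= 100/175 = 57.14%

57.14%


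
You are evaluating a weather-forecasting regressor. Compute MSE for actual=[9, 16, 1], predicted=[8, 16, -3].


Squared errors: (9-8)²=1, (16-16)²=0, (1+ 3)²=16
Sum = 17
MSE = 17/3 = 17/3

17/3


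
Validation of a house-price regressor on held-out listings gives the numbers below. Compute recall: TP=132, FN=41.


Recall = TP/(TP+FN)
= 132/(132+41)
= 132/173 = 76.3%

76.3%


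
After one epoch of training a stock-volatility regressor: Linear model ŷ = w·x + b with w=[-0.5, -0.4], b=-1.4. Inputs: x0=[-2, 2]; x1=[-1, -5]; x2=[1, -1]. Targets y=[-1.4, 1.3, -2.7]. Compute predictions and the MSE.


ŷ0 = (-0.5)·(-2) + (-0.4)·(2) - 1.4 = -1.2
ŷ1 = (-0.5)·(-1) + (-0.4)·(-5) - 1.4 = 1.1
ŷ2 = (-0.5)·(1) + (-0.4)·(-1) - 1.4 = -1.5
errors² = [0.04, 0.04, 1.44]
MSE = 1.5200/3 = 0.5067

0.5067


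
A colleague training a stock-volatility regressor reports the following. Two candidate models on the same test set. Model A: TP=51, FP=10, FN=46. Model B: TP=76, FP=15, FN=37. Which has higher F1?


Model A: P=51/61=0.8361, R=51/97=0.5258, F1=2PR/(P+R)=2TP/(2TP+FP+FN)=102/158=0.6456
Model B: P=76/91=0.8352, R=76/113=0.6726, F1=2PR/(P+R)=2TP/(2TP+FP+FN)=152/204=0.7451
0.6456 < 0.7451 → Model B

Model B


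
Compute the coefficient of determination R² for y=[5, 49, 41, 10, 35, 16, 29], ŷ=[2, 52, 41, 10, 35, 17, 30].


ȳ = 26.4286
SS_res = Σ(y-ŷ)² = 20
SS_tot = Σ(y-ȳ)² = 1639.71
R² = 1 - SS_res/SS_tot = 1 - 0.0122 = 0.9878

0.9878


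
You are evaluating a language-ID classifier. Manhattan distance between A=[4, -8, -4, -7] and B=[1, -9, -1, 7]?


d = |4-1| + |-8+ 9| + |-4+ 1| + |-7-7|
  = 3 + 1 + 3 + 14
  = 21

21


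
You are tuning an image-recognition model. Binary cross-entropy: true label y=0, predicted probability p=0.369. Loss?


BCE = -[y·ln(p) + (1-y)·ln(1-p)]
= -0 - 1·ln(1-0.369)
= -ln(0.631) = 0.4604

0.4604


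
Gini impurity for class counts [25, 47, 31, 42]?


Probabilities: [25/145, 47/145, 31/145, 42/145] ≈ [0.1724, 0.3241, 0.2138, 0.2897]
Σpᵢ² = (625 + 2209 + 961 + 1764)/145² = 5559/21025
Gini = 1 - Σpᵢ² = 1 - 5559/21025 = 0.7356

0.7356


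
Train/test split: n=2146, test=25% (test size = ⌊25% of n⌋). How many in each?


Test = ⌊2146·25/100⌋ = 536
Train = 2146 - 536 = 1610

Train: 1610, Test: 536


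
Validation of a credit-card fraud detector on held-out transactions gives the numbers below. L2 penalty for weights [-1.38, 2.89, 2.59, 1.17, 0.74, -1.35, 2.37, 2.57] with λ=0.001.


‖w‖₂² = (-1.38)² + (2.89)² + (2.59)² + (1.17)² + (0.74)² + (-1.35)² + (2.37)² + (2.57)²
     = 1.9044 + 8.3521 + 6.7081 + 1.3689 + 0.5476 + 1.8225 + 5.6169 + 6.6049
     = 32.9254
λ·‖w‖₂² = 0.001·32.9254 = 0.032925

0.032925


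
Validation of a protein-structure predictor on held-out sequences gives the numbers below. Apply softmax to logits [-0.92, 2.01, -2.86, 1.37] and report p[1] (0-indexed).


Exponentials: e^-0.92=0.3985, e^2.01=7.4633, e^-2.86=0.0573, e^1.37=3.9354
Sum = 11.8545
Softmax = [0.0336, 0.6296, 0.0048, 0.332]
p[1] = 7.4633/11.8545 = 0.6296

0.6296


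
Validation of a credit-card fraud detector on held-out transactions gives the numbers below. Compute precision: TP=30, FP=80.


Precision = TP/(TP+FP)
= 30/(30+80)
= 30/110 = 27.27%

27.27%


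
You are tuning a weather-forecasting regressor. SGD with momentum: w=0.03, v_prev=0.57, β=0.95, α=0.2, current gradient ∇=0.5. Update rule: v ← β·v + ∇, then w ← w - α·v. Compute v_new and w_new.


v_new = 0.95·0.57 + 0.5 = 0.5415 + 0.5 = 1.0415
w_new = 0.03 - 0.2·1.0415 = 0.03 - 0.2083 = -0.1783

v_new=1.0415, w_new=-0.1783


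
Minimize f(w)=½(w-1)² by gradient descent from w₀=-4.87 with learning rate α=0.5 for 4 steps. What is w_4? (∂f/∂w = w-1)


step 1: grad = -4.87-1 = -5.87; w = -4.87 - 0.5·(-5.87) = -1.935
step 2: grad = -1.935-1 = -2.935; w = -1.935 - 0.5·(-2.935) = -0.4675
step 3: grad = -0.4675-1 = -1.4675; w = -0.4675 - 0.5·(-1.4675) = 0.26625
step 4: grad = 0.26625-1 = -0.73375; w = 0.26625 - 0.5·(-0.73375) = 0.633125

0.633125


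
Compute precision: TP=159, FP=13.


Precision = TP/(TP+FP)
= 159/(159+13)
= 159/172 = 92.44%

92.44%


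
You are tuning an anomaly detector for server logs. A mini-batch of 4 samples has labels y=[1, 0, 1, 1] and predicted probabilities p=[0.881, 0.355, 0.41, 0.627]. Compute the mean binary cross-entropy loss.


L[0] = -ln(0.881) = 0.1267
L[1] = -ln(1-0.355) = -ln(0.645) = 0.4385
L[2] = -ln(0.41) = 0.8916
L[3] = -ln(0.627) = 0.4668
mean = (0.1267 + 0.4385 + 0.8916 + 0.4668)/4 = 0.4809

0.4809


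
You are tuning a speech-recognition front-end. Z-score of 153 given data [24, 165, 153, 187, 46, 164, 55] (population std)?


μ = 113.4286, σ = 63.4189
z = (153 - 113.4286)/63.4189 = 0.624

0.624


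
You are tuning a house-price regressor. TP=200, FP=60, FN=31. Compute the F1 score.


Precision = 200/260 = 0.7692
Recall = 200/231 = 0.8658
F1 = 2·P·R/(P+R) = 2·TP/(2·TP+FP+FN) = 400/(400+60+31) = 400/491 = 0.8147

0.8147


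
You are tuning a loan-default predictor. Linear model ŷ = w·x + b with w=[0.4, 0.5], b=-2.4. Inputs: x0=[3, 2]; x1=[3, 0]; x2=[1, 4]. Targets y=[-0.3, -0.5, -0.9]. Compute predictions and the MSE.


ŷ0 = (0.4)·(3) + (0.5)·(2) - 2.4 = -0.2
ŷ1 = (0.4)·(3) + (0.5)·(0) - 2.4 = -1.2
ŷ2 = (0.4)·(1) + (0.5)·(4) - 2.4 = 0.0
errors² = [0.01, 0.49, 0.81]
MSE = 1.3100/3 = 0.4367

0.4367


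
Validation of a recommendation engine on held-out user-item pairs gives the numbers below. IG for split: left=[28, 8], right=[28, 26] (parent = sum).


Parent = [56, 34], H_parent = 0.9565
H_left = 0.7642 (n=36), H_right = 0.999 (n=54)
H_children = (36/90)·0.7642 + (54/90)·0.999 = 0.9051
IG = 0.9565 - 0.9051 = 0.0514

0.0514


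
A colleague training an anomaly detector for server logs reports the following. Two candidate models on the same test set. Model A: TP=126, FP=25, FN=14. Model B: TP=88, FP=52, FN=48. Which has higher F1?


Model A: P=126/151=0.8344, R=126/140=0.9, F1=2PR/(P+R)=2TP/(2TP+FP+FN)=252/291=0.866
Model B: P=88/140=0.6286, R=88/136=0.6471, F1=2PR/(P+R)=2TP/(2TP+FP+FN)=176/276=0.6377
0.866 > 0.6377 → Model A

Model A


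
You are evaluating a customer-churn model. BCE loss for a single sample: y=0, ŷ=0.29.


BCE = -[y·ln(p) + (1-y)·ln(1-p)]
= -0 - 1·ln(1-0.29)
= -ln(0.71) = 0.3425

0.3425


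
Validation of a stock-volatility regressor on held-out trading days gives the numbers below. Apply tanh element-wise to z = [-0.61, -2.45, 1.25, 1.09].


tanh(-0.61) = -0.5441
tanh(-2.45) = -0.9852
tanh(1.25) = 0.8483
tanh(1.09) = 0.7969
result = [-0.5441, -0.9852, 0.8483, 0.7969]

[-0.5441, -0.9852, 0.8483, 0.7969]


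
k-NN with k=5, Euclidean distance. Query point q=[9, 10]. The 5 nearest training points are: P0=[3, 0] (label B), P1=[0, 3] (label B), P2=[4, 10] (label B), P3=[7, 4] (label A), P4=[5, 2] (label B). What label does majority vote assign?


d(q,P0) = 11.6619  (label B)
d(q,P1) = 11.4018  (label B)
d(q,P2) = 5.0  (label B)
d(q,P3) = 6.3246  (label A)
d(q,P4) = 8.9443  (label B)
Votes: A=1, B=4
Majority → B

B


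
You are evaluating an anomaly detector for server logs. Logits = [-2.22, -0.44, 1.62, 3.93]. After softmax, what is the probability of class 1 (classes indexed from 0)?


Exponentials: e^-2.22=0.1086, e^-0.44=0.644, e^1.62=5.0531, e^3.93=50.907
Sum = 56.7127
Softmax = [0.0019, 0.0114, 0.0891, 0.8976]
p[1] = 0.644/56.7127 = 0.0114

0.0114


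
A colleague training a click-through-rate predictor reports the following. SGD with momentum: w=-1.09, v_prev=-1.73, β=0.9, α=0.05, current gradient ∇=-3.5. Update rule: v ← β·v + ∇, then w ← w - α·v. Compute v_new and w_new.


v_new = 0.9·-1.73 - 3.5 = -1.557 - 3.5 = -5.057
w_new = -1.09 - 0.05·-5.057 = -1.09 + 0.25285 = -0.83715

v_new=-5.057, w_new=-0.83715


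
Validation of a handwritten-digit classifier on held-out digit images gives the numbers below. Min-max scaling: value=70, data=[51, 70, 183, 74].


min=51, max=183
(70-51)/(183-51) = 19/132 = 0.1439

0.1439


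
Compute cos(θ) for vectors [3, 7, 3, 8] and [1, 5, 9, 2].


A·B = 3·1 + 7·5 + 3·9 + 8·2 = 81
‖A‖ = √131 = 11.4455, ‖B‖ = √111 = 10.5357
cos = 81/(√131·√111) = 81/√14541 = 0.6717

0.6717


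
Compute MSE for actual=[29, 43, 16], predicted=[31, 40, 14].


Squared errors: (29-31)²=4, (43-40)²=9, (16-14)²=4
Sum = 17
MSE = 17/3 = 17/3

17/3


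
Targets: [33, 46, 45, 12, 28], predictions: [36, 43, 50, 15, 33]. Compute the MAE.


Absolute errors: |33-36|=3, |46-43|=3, |45-50|=5, |12-15|=3, |28-33|=5
Sum = 19
MAE = 19/5 = 19/5

19/5


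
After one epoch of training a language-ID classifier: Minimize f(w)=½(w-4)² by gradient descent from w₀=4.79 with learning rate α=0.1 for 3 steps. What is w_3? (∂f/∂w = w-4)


step 1: grad = 4.79-4 = 0.79; w = 4.79 - 0.1·(0.79) = 4.711
step 2: grad = 4.711-4 = 0.711; w = 4.711 - 0.1·(0.711) = 4.6399
step 3: grad = 4.6399-4 = 0.6399; w = 4.6399 - 0.1·(0.6399) = 4.57591

4.57591


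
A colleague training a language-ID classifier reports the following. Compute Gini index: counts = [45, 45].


Probabilities: [45/90, 45/90] ≈ [0.5, 0.5]
Σpᵢ² = (2025 + 2025)/90² = 4050/8100
Gini = 1 - Σpᵢ² = 1 - 4050/8100 = 0.5

0.5


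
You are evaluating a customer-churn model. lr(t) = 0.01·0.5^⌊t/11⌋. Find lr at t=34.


n_drops = ⌊34/11⌋ = 3
lr = 0.01·0.5^3 = 0.01·0.125 = 0.00125

0.00125


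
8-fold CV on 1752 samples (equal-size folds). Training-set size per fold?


Fold size = 1752/8 = 219
Training per fold = 1752 - 219 = 1533

1533


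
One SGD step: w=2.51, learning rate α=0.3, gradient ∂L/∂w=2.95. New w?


w_new = w - α·∇
= 2.51 - 0.3·2.95
= 2.51 - 0.885
= 1.625

1.625


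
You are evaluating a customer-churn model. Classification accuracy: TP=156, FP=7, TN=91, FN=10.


Accuracy = (TP+TN)/(TP+TN+FP+FN)
= (156+91)/(264)
= 247/264 = 93.56%

93.56%


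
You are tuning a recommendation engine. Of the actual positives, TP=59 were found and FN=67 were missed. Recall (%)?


Recall = TP/(TP+FN)
= 59/(59+67)
= 59/126 = 46.83%

46.83%


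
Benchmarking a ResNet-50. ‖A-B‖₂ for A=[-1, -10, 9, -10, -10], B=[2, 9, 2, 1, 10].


d = √((-1-2)² + (-10-9)² + (9-2)² + (-10-1)² + (-10-10)²)
  = √(9 + 361 + 49 + 121 + 400)
  = √940 = 30.6594

30.6594


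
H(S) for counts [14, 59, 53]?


Probabilities: [14/126, 59/126, 53/126] ≈ [0.1111, 0.4683, 0.4206]
H = -((14/126)·log₂(14/126) + (59/126)·log₂(59/126) + (53/126)·log₂(53/126))
  = 1.3903 bits

1.3903 bits


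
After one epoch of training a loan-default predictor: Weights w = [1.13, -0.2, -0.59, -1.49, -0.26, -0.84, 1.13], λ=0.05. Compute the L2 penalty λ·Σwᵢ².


‖w‖₂² = (1.13)² + (-0.2)² + (-0.59)² + (-1.49)² + (-0.26)² + (-0.84)² + (1.13)²
     = 1.2769 + 0.04 + 0.3481 + 2.2201 + 0.0676 + 0.7056 + 1.2769
     = 5.9352
λ·‖w‖₂² = 0.05·5.9352 = 0.29676

0.29676


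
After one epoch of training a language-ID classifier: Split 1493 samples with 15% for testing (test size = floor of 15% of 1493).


Test = ⌊1493·15/100⌋ = 223
Train = 1493 - 223 = 1270

Train: 1270, Test: 223


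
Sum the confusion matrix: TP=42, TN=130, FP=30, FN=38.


Total = TP + TN + FP + FN
= 42 + 130 + 30 + 38
= 240
(Predicted positive: 72, predicted negative: 168)

240


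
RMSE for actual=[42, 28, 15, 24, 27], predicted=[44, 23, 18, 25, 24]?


MSE = 48/5 = 9.6
RMSE = √(48/5) = 3.0984

3.0984


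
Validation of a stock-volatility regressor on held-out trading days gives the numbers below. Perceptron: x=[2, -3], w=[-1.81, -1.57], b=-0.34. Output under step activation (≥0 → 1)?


z = (2)·(-1.81) + (-3)·(-1.57) - 0.34
  = 0.75
step(z) = 1 (z≥0)

1


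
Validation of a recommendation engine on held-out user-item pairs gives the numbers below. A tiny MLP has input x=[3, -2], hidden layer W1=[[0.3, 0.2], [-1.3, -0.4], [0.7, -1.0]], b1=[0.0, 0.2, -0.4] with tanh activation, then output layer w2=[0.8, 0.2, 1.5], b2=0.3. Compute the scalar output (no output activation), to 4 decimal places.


z1[0] = (0.3)·(3) + (0.2)·(-2) + 0.0 = 0.5
z1[1] = (-1.3)·(3) + (-0.4)·(-2) + 0.2 = -2.9
z1[2] = (0.7)·(3) + (-1.0)·(-2) - 0.4 = 3.7
h = tanh(z1) = [0.4621, -0.994, 0.9988]
output = (0.8)·(0.4621) + (0.2)·(-0.994) + (1.5)·(0.9988) + 0.3 = 1.9691

1.9691


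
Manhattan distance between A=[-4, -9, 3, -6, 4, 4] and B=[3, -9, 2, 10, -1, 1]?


d = |-4-3| + |-9+ 9| + |3-2| + |-6-10| + |4+ 1| + |4-1|
  = 7 + 0 + 1 + 16 + 5 + 3
  = 32

32


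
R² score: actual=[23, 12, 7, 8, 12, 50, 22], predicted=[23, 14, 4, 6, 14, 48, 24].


ȳ = 19.1429
SS_res = Σ(y-ŷ)² = 29
SS_tot = Σ(y-ȳ)² = 1348.86
R² = 1 - SS_res/SS_tot = 1 - 0.0215 = 0.9785

0.9785


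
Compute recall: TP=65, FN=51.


Recall = TP/(TP+FN)
= 65/(65+51)
= 65/116 = 56.03%

56.03%


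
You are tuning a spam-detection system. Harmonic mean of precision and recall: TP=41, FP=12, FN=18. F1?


Precision = 41/53 = 0.7736
Recall = 41/59 = 0.6949
F1 = 2·P·R/(P+R) = 2·TP/(2·TP+FP+FN) = 82/(82+12+18) = 82/112 = 0.7321

0.7321


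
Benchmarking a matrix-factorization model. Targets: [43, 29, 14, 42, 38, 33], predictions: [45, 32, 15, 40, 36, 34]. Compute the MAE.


Absolute errors: |43-45|=2, |29-32|=3, |14-15|=1, |42-40|=2, |38-36|=2, |33-34|=1
Sum = 11
MAE = 11/6 = 11/6

11/6


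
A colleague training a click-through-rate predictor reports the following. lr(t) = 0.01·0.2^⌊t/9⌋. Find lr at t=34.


n_drops = ⌊34/9⌋ = 3
lr = 0.01·0.2^3 = 0.01·0.008 = 0.00008

0.00008


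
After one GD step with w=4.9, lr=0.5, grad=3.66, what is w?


w_new = w - α·∇
= 4.9 - 0.5·3.66
= 4.9 - 1.83
= 3.07

3.07


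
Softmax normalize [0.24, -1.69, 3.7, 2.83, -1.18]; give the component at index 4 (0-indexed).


Exponentials: e^0.24=1.2712, e^-1.69=0.1845, e^3.7=40.4473, e^2.83=16.9455, e^-1.18=0.3073
Sum = 59.1558
Softmax = [0.0215, 0.0031, 0.6837, 0.2865, 0.0052]
p[4] = 0.3073/59.1558 = 0.0052

0.0052


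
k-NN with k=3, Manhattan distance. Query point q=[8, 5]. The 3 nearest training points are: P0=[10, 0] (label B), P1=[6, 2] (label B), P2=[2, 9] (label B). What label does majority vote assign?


d(q,P0) = 7  (label B)
d(q,P1) = 5  (label B)
d(q,P2) = 10  (label B)
Votes: A=0, B=3
Majority → B

B


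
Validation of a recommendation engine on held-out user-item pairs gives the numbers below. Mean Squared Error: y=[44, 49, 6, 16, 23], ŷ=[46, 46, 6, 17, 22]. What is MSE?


Squared errors: (44-46)²=4, (49-46)²=9, (6-6)²=0, (16-17)²=1, (23-22)²=1
Sum = 15
MSE = 15/5 = 3

3


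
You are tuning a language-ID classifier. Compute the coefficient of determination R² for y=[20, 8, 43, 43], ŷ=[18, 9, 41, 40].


ȳ = 28.5
SS_res = Σ(y-ŷ)² = 18
SS_tot = Σ(y-ȳ)² = 913
R² = 1 - SS_res/SS_tot = 1 - 0.0197 = 0.9803

0.9803


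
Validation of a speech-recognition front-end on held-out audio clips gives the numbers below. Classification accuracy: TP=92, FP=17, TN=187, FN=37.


Accuracy = (TP+TN)/(TP+TN+FP+FN)
= (92+187)/(333)
= 279/333 = 83.78%

83.78%


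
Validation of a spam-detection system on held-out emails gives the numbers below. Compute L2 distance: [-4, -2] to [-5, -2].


d = √((-4+ 5)² + (-2+ 2)²)
  = √(1 + 0)
  = √1 = 1.0

1.0


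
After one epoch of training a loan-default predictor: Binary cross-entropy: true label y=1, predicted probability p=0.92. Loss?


BCE = -[y·ln(p) + (1-y)·ln(1-p)]
= -1·ln(0.92) - 0
= -ln(0.92) = 0.0834

0.0834


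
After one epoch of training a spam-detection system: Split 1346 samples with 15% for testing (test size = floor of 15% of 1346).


Test = ⌊1346·15/100⌋ = 201
Train = 1346 - 201 = 1145

Train: 1145, Test: 201


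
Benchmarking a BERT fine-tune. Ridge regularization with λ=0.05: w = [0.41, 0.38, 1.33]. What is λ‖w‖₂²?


‖w‖₂² = (0.41)² + (0.38)² + (1.33)²
     = 0.1681 + 0.1444 + 1.7689
     = 2.0814
λ·‖w‖₂² = 0.05·2.0814 = 0.10407

0.10407


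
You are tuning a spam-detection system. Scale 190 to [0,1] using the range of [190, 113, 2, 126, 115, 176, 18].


min=2, max=190
(190-2)/(190-2) = 188/188 = 1.0

1.0


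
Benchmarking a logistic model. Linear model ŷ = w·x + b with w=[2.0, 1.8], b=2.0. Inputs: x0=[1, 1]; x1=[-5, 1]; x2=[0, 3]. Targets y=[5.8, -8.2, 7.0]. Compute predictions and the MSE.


ŷ0 = (2.0)·(1) + (1.8)·(1) + 2.0 = 5.8
ŷ1 = (2.0)·(-5) + (1.8)·(1) + 2.0 = -6.2
ŷ2 = (2.0)·(0) + (1.8)·(3) + 2.0 = 7.4
errors² = [0.0, 4.0, 0.16]
MSE = 4.1600/3 = 1.3867

1.3867


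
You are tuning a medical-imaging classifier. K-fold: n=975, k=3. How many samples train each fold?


Fold size = 975/3 = 325
Training per fold = 975 - 325 = 650

650


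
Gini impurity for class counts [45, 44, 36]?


Probabilities: [45/125, 44/125, 36/125] ≈ [0.36, 0.352, 0.288]
Σpᵢ² = (2025 + 1936 + 1296)/125² = 5257/15625
Gini = 1 - Σpᵢ² = 1 - 5257/15625 = 0.6636

0.6636


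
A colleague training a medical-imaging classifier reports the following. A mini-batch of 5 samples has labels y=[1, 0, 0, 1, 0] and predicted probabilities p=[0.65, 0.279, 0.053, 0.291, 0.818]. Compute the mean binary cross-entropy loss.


L[0] = -ln(0.65) = 0.4308
L[1] = -ln(1-0.279) = -ln(0.721) = 0.3271
L[2] = -ln(1-0.053) = -ln(0.947) = 0.0545
L[3] = -ln(0.291) = 1.2344
L[4] = -ln(1-0.818) = -ln(0.182) = 1.7037
mean = (0.4308 + 0.3271 + 0.0545 + 1.2344 + 1.7037)/5 = 0.7501

0.7501


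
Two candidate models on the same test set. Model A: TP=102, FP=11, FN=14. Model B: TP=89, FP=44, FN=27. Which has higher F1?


Model A: P=102/113=0.9027, R=102/116=0.8793, F1=2PR/(P+R)=2TP/(2TP+FP+FN)=204/229=0.8908
Model B: P=89/133=0.6692, R=89/116=0.7672, F1=2PR/(P+R)=2TP/(2TP+FP+FN)=178/249=0.7149
0.8908 > 0.7149 → Model A

Model A


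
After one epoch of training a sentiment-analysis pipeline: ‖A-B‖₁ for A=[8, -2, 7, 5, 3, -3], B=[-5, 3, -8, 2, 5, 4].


d = |8+ 5| + |-2-3| + |7+ 8| + |5-2| + |3-5| + |-3-4|
  = 13 + 5 + 15 + 3 + 2 + 7
  = 45

45


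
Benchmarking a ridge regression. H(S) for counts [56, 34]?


Probabilities: [56/90, 34/90] ≈ [0.6222, 0.3778]
H = -((56/90)·log₂(56/90) + (34/90)·log₂(34/90))
  = 0.9565 bits

0.9565 bits


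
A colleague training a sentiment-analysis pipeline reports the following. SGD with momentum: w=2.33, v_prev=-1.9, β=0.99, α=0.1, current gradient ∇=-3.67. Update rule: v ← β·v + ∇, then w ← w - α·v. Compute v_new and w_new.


v_new = 0.99·-1.9 - 3.67 = -1.881 - 3.67 = -5.551
w_new = 2.33 - 0.1·-5.551 = 2.33 + 0.5551 = 2.8851

v_new=-5.551, w_new=2.8851


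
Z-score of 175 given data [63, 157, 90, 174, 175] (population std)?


μ = 131.8, σ = 46.3957
z = (175 - 131.8)/46.3957 = 0.9311

0.9311
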